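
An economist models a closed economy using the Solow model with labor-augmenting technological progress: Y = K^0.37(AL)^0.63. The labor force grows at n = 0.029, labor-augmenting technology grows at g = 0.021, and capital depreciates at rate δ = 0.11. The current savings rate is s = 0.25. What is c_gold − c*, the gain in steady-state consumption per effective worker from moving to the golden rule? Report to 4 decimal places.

Δc ≈ 0.0560

The effective depreciation rate is n + g + δ = 0.029 + 0.021 + 0.11 = 0.16.
Current steady state (s = 0.25): k* = (0.25/0.16)^(1/0.63) ≈ 2.0307, y* = 2.0307^0.37 ≈ 1.2997, c* = (1−0.25)·1.2997 ≈ 0.9747.
Setting f'(k) = n+g+δ gives 0.37·k^(0.37−1) = 0.16, hence k_gold = (0.37/0.16)^(1/0.63) ≈ 3.7836.
y_gold = 3.7836^0.37 ≈ 1.6362, c_gold = y_gold − 0.16·k_gold ≈ 1.0308.
Gain: Δc = 1.0308 − 0.9747 ≈ 0.0560.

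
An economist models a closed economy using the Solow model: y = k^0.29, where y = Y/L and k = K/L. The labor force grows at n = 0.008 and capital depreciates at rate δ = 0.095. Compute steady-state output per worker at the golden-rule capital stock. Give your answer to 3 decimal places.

y_gold ≈ 1.526

Break-even investment rate: n + δ = 0.008 + 0.095 = 0.103.
Golden rule sets MPK = n+δ: 0.29·k^(0.29−1) = 0.103, so k_gold = (0.29/0.103)^(1/0.71) ≈ 4.2972.
Output: y_gold = k_gold^0.29 = 4.2972^0.29 ≈ 1.5262.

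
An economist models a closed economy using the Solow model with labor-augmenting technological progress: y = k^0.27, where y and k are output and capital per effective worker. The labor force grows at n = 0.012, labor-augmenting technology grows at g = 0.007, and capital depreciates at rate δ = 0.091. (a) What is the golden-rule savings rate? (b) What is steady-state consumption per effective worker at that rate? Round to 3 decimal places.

(a) s_gold = 0.270; (b) c_gold ≈ 1.018

Break-even investment rate: n + g + δ = 0.012 + 0.007 + 0.091 = 0.11.
For Cobb-Douglas, s_gold equals capital's share: s_gold = 0.27.
Golden rule sets MPK = n+g+δ: 0.27·k^(0.27−1) = 0.11, so k_gold = (0.27/0.11)^(1/0.73) ≈ 3.4214.
y_gold = 3.4214^0.27 ≈ 1.3939; c_gold = (1−0.27)·y_gold ≈ 1.0176.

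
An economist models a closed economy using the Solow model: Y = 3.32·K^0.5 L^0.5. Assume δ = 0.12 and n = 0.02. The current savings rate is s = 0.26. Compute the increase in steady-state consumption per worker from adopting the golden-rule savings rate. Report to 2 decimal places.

Δc ≈ 4.53

Capital per worker breaks even when investment replaces (n + δ)·k; here n + δ = 0.14.
Current steady state (s = 0.26): k* = (0.26·3.32/0.14)^(1/0.5) ≈ 38.0160, y* = 3.32·38.0160^0.5 ≈ 20.4702, c* = (1−0.26)·20.4702 ≈ 15.1479.
Setting f'(k) = n+δ gives 0.5·3.32·k^(0.5−1) = 0.14, hence k_gold = (0.5·3.32/0.14)^(1/0.5) ≈ 140.5918.
y_gold = 3.32·140.5918^0.5 ≈ 39.3657, c_gold = y_gold − 0.14·k_gold ≈ 19.6829.
Gain: Δc = 19.6829 − 15.1479 ≈ 4.5349.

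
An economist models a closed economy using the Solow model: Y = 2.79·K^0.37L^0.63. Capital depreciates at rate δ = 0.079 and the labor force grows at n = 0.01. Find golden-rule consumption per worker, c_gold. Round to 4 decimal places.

c_gold ≈ 7.4144

n + δ = 0.01 + 0.079 = 0.089.
At the golden rule the marginal product of capital equals n+δ: 0.37·2.79·k^(0.37−1) = 0.089. Solving, k_gold = (0.37·2.79/0.089)^(1/0.63) ≈ 48.9271.
y_gold = 2.79·48.9271^0.37 ≈ 11.7689.
c_gold = y_gold − (n+δ)·k_gold = 11.7689 − 0.089·48.9271 ≈ 7.4144.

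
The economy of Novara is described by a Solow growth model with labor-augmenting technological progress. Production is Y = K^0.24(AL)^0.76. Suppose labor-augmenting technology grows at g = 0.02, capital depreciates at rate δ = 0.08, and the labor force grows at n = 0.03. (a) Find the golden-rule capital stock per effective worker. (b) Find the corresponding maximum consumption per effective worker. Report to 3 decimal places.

Break-even investment rate: n + g + δ = 0.03 + 0.02 + 0.08 = 0.13.
Setting f'(k) = n+g+δ gives 0.24·k^(0.24−1) = 0.13, hence k_gold = (0.24/0.13)^(1/0.76) ≈ 2.2405.
y_gold = 2.2405^0.24 ≈ 1.2136; c_gold = y_gold − 0.13·k_gold ≈ 0.9224.

(a) k_gold ≈ 2.241; (b) c_gold ≈ 0.922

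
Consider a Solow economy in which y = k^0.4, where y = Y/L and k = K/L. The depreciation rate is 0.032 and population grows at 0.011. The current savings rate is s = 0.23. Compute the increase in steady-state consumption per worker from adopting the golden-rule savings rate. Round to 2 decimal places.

Break-even investment rate: n + δ = 0.011 + 0.032 = 0.043.
Current steady state (s = 0.23): k* = (0.23/0.043)^(1/0.6) ≈ 16.3593, y* = 16.3593^0.4 ≈ 3.0585, c* = (1−0.23)·3.0585 ≈ 2.3550.
Maximizing c = f(k) − (n+δ)·k gives f'(k) = n+δ, i.e. 0.4·k^(0.4−1) = 0.043, so k_gold = (0.4/0.043)^(1/0.6) ≈ 41.1452.
y_gold = 41.1452^0.4 ≈ 4.4231, c_gold = y_gold − 0.043·k_gold ≈ 2.6539.
Gain: Δc = 2.6539 − 2.3550 ≈ 0.2988.

Δc ≈ 0.30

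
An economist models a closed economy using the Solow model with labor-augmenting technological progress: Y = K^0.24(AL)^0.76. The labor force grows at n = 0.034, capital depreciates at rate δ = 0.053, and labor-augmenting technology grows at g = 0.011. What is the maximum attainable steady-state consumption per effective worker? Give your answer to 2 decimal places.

c_gold ≈ 1.01

Break-even investment rate: n + g + δ = 0.034 + 0.011 + 0.053 = 0.098.
At the golden rule the marginal product of capital equals n+g+δ: 0.24·k^(0.24−1) = 0.098. Solving, k_gold = (0.24/0.098)^(1/0.76) ≈ 3.2495.
y_gold = 3.2495^0.24 ≈ 1.3269.
c_gold = y_gold − (n+g+δ)·k_gold = 1.3269 − 0.098·3.2495 ≈ 1.0084.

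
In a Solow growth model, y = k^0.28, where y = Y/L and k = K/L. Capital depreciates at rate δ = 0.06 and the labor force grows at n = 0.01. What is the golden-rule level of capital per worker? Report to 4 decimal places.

n + δ = 0.01 + 0.06 = 0.07.
Golden rule sets MPK = n+δ: 0.28·k^(0.28−1) = 0.07, so k_gold = (0.28/0.07)^(1/0.72) ≈ 6.8580.

k_gold ≈ 6.8580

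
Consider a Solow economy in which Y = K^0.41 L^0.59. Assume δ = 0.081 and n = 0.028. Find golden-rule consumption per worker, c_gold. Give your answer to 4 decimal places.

n + δ = 0.028 + 0.081 = 0.109.
Setting f'(k) = n+δ gives 0.41·k^(0.41−1) = 0.109, hence k_gold = (0.41/0.109)^(1/0.59) ≈ 9.4446.
y_gold = 9.4446^0.41 ≈ 2.5109.
c_gold = y_gold − (n+δ)·k_gold = 2.5109 − 0.109·9.4446 ≈ 1.4814.

c_gold ≈ 1.4814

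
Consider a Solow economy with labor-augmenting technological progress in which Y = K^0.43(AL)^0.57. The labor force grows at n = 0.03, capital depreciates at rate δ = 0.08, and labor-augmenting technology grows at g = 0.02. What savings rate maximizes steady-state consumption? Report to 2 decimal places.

s_gold = 0.43

Capital per effective worker breaks even when investment replaces (n + g + δ)·k; here n + g + δ = 0.13.
At the golden rule MPK = n+g+δ, and in any Cobb-Douglas steady state s = (n+g+δ)·k/y = MPK·k/y = capital's share 0.43.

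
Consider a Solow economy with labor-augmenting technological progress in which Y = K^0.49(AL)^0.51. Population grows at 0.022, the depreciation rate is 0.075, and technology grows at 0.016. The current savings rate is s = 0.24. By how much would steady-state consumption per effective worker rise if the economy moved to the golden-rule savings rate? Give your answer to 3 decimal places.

Capital per effective worker breaks even when investment replaces (n + g + δ)·k; here n + g + δ = 0.113.
Current steady state (s = 0.24): k* = (0.24/0.113)^(1/0.51) ≈ 4.3796, y* = 4.3796^0.49 ≈ 2.0621, c* = (1−0.24)·2.0621 ≈ 1.5672.
Golden rule sets MPK = n+g+δ: 0.49·k^(0.49−1) = 0.113, so k_gold = (0.49/0.113)^(1/0.51) ≈ 17.7521.
y_gold = 17.7521^0.49 ≈ 4.0939, c_gold = y_gold − 0.113·k_gold ≈ 2.0879.
Gain: Δc = 2.0879 − 1.5672 ≈ 0.5207.

Δc ≈ 0.521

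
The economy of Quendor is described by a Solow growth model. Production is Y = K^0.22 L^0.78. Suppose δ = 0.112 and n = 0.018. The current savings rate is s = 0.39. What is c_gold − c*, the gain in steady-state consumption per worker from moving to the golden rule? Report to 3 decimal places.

The effective depreciation rate is n + δ = 0.018 + 0.112 = 0.13.
Current steady state (s = 0.39): k* = (0.39/0.13)^(1/0.78) ≈ 4.0897, y* = 4.0897^0.22 ≈ 1.3632, c* = (1−0.39)·1.3632 ≈ 0.8316.
At the golden rule the marginal product of capital equals n+δ: 0.22·k^(0.22−1) = 0.13. Solving, k_gold = (0.22/0.13)^(1/0.78) ≈ 1.9630.
y_gold = 1.9630^0.22 ≈ 1.1600, c_gold = y_gold − 0.13·k_gold ≈ 0.9048.
Gain: Δc = 0.9048 − 0.8316 ≈ 0.0732.

Δc ≈ 0.073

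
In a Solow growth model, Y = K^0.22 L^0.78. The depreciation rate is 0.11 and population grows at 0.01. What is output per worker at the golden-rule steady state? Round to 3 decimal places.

n + δ = 0.01 + 0.11 = 0.12.
Golden rule sets MPK = n+δ: 0.22·k^(0.22−1) = 0.12, so k_gold = (0.22/0.12)^(1/0.78) ≈ 2.1751.
Output: y_gold = k_gold^0.22 = 2.1751^0.22 ≈ 1.1864.

y_gold ≈ 1.186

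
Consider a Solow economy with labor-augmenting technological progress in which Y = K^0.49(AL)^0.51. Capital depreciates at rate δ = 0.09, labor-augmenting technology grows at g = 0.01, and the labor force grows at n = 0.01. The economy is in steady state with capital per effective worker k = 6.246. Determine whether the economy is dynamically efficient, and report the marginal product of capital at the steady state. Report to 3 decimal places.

dynamically efficient; MPK ≈ 0.193

Break-even investment rate: n + g + δ = 0.01 + 0.01 + 0.09 = 0.11.
MPK = 0.49·k^(0.49−1) = 0.49·6.246^(-0.51) ≈ 0.1925.
MPK > 0.11, so the economy is dynamically efficient (under-saving).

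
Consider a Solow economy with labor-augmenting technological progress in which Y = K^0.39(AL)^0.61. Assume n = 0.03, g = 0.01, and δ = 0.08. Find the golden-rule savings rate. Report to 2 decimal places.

The effective depreciation rate is n + g + δ = 0.03 + 0.01 + 0.08 = 0.12.
At the golden rule MPK = n+g+δ, and in any Cobb-Douglas steady state s = (n+g+δ)·k/y = MPK·k/y = capital's share 0.39.

s_gold = 0.39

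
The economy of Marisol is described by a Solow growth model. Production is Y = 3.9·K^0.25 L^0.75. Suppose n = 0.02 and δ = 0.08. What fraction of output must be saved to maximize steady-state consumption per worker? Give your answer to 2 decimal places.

s_gold = 0.25

Break-even investment rate: n + δ = 0.02 + 0.08 = 0.1.
At the golden rule MPK = n+δ, and in any Cobb-Douglas steady state s = (n+δ)·k/y = MPK·k/y = capital's share 0.25.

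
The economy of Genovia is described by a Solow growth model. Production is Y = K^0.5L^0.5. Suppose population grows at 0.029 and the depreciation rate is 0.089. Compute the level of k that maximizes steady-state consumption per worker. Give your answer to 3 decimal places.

k_gold ≈ 17.955

Break-even investment rate: n + δ = 0.029 + 0.089 = 0.118.
Setting f'(k) = n+δ gives 0.5·k^(0.5−1) = 0.118, hence k_gold = (0.5/0.118)^(1/0.5) ≈ 17.9546.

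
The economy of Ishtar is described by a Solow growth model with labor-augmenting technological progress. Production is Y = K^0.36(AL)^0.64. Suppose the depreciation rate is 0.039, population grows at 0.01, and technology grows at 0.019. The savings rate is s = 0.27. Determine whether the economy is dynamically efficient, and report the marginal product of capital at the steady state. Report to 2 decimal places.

dynamically efficient; MPK ≈ 0.09

The effective depreciation rate is n + g + δ = 0.01 + 0.019 + 0.039 = 0.068.
Steady-state k*: s·k^0.36 = 0.068·k gives k* = (0.27/0.068)^(1/0.64) ≈ 8.6240.
MPK = 0.36·8.6240^(-0.64) ≈ 0.0907.
MPK > n+g+δ = 0.068, so the economy is dynamically efficient (under-saving).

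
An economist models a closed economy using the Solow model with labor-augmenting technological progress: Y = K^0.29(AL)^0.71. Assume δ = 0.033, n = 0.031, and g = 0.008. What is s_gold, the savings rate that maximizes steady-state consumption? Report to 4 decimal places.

s_gold = 0.2900

The effective depreciation rate is n + g + δ = 0.031 + 0.008 + 0.033 = 0.072.
At the golden rule MPK = n+g+δ, and in any Cobb-Douglas steady state s = (n+g+δ)·k/y = MPK·k/y = capital's share 0.29.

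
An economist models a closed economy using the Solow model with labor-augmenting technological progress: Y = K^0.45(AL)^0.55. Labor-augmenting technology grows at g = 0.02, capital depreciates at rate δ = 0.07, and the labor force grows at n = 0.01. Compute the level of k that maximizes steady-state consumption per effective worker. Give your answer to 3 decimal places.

k_gold ≈ 15.405

n + g + δ = 0.01 + 0.02 + 0.07 = 0.1.
Maximizing c = f(k) − (n+g+δ)·k gives f'(k) = n+g+δ, i.e. 0.45·k^(0.45−1) = 0.1, so k_gold = (0.45/0.1)^(1/0.55) ≈ 15.4049.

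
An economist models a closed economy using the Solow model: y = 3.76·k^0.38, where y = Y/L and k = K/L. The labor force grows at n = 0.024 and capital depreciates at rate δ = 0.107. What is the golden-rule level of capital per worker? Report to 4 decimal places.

k_gold ≈ 47.1748

n + δ = 0.024 + 0.107 = 0.131.
Maximizing c = f(k) − (n+δ)·k gives f'(k) = n+δ, i.e. 0.38·3.76·k^(0.38−1) = 0.131, so k_gold = (0.38·3.76/0.131)^(1/0.62) ≈ 47.1748.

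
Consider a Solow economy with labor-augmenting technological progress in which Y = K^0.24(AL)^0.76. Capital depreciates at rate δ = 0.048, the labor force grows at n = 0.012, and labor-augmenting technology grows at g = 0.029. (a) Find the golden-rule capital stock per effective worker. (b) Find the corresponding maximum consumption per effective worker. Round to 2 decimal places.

(a) k_gold ≈ 3.69; (b) c_gold ≈ 1.04

Capital per effective worker breaks even when investment replaces (n + g + δ)·k; here n + g + δ = 0.089.
Setting f'(k) = n+g+δ gives 0.24·k^(0.24−1) = 0.089, hence k_gold = (0.24/0.089)^(1/0.76) ≈ 3.6887.
y_gold = 3.6887^0.24 ≈ 1.3679; c_gold = y_gold − 0.089·k_gold ≈ 1.0396.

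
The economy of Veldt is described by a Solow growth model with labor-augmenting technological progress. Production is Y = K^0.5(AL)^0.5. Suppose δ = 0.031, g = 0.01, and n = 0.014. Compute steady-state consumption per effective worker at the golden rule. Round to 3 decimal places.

c_gold ≈ 4.545

The effective depreciation rate is n + g + δ = 0.014 + 0.01 + 0.031 = 0.055.
At the golden rule the marginal product of capital equals n+g+δ: 0.5·k^(0.5−1) = 0.055. Solving, k_gold = (0.5/0.055)^(1/0.5) ≈ 82.6446.
y_gold = 82.6446^0.5 ≈ 9.0909.
c_gold = y_gold − (n+g+δ)·k_gold = 9.0909 − 0.055·82.6446 ≈ 4.5455.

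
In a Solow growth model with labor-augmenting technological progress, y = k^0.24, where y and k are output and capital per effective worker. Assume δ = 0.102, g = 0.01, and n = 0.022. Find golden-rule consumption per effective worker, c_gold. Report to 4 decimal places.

c_gold ≈ 0.9136

Break-even investment rate: n + g + δ = 0.022 + 0.01 + 0.102 = 0.134.
Setting f'(k) = n+g+δ gives 0.24·k^(0.24−1) = 0.134, hence k_gold = (0.24/0.134)^(1/0.76) ≈ 2.1530.
y_gold = 2.1530^0.24 ≈ 1.2021.
c_gold = y_gold − (n+g+δ)·k_gold = 1.2021 − 0.134·2.1530 ≈ 0.9136.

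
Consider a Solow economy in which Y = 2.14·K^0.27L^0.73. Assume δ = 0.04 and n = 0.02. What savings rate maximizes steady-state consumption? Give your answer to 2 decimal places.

s_gold = 0.27

n + δ = 0.02 + 0.04 = 0.06.
At the golden rule MPK = n+δ, and in any Cobb-Douglas steady state s = (n+δ)·k/y = MPK·k/y = capital's share 0.27.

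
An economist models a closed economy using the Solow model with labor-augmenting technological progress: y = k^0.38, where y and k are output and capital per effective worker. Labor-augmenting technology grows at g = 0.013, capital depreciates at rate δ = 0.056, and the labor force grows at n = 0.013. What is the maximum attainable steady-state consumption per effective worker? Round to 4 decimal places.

c_gold ≈ 1.5870

The effective depreciation rate is n + g + δ = 0.013 + 0.013 + 0.056 = 0.082.
Maximizing c = f(k) − (n+g+δ)·k gives f'(k) = n+g+δ, i.e. 0.38·k^(0.38−1) = 0.082, so k_gold = (0.38/0.082)^(1/0.62) ≈ 11.8616.
y_gold = 11.8616^0.38 ≈ 2.5596.
c_gold = y_gold − (n+g+δ)·k_gold = 2.5596 − 0.082·11.8616 ≈ 1.5870.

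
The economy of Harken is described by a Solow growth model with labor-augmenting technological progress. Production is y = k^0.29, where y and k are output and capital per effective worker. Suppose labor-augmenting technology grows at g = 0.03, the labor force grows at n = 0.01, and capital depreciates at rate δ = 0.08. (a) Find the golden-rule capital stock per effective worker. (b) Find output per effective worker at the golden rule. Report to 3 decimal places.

Capital per effective worker breaks even when investment replaces (n + g + δ)·k; here n + g + δ = 0.12.
Golden rule sets MPK = n+g+δ: 0.29·k^(0.29−1) = 0.12, so k_gold = (0.29/0.12)^(1/0.71) ≈ 3.4653.
y_gold = 3.4653^0.29 ≈ 1.4339.

(a) k_gold ≈ 3.465; (b) y_gold ≈ 1.434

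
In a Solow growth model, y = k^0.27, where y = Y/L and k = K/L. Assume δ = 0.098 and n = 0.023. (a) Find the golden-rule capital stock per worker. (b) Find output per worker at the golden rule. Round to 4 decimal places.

Capital per worker breaks even when investment replaces (n + δ)·k; here n + δ = 0.121.
At the golden rule the marginal product of capital equals n+δ: 0.27·k^(0.27−1) = 0.121. Solving, k_gold = (0.27/0.121)^(1/0.73) ≈ 3.0026.
y_gold = 3.0026^0.27 ≈ 1.3456.

(a) k_gold ≈ 3.0026; (b) y_gold ≈ 1.3456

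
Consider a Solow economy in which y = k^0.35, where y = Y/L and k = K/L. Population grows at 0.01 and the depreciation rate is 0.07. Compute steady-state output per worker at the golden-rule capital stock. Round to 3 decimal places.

Capital per worker breaks even when investment replaces (n + δ)·k; here n + δ = 0.08.
At the golden rule the marginal product of capital equals n+δ: 0.35·k^(0.35−1) = 0.08. Solving, k_gold = (0.35/0.08)^(1/0.65) ≈ 9.6855.
Output: y_gold = k_gold^0.35 = 9.6855^0.35 ≈ 2.2138.

y_gold ≈ 2.214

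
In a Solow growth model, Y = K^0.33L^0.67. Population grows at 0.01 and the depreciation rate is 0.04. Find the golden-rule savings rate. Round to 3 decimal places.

n + δ = 0.01 + 0.04 = 0.05.
At the golden rule MPK = n+δ, and in any Cobb-Douglas steady state s = (n+δ)·k/y = MPK·k/y = capital's share 0.33.

s_gold = 0.330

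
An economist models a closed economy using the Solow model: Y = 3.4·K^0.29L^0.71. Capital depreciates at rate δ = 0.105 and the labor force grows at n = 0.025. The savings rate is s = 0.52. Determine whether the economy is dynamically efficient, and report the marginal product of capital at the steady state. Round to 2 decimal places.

dynamically inefficient; MPK ≈ 0.07

Capital per worker breaks even when investment replaces (n + δ)·k; here n + δ = 0.13.
Steady-state k*: s·A·k^0.29 = 0.13·k gives k* = (0.52·3.4/0.13)^(1/0.71) ≈ 39.4942.
MPK = 0.29·3.4·39.4942^(-0.71) ≈ 0.0725.
MPK < n+δ = 0.13, so the economy is dynamically inefficient (over-saving).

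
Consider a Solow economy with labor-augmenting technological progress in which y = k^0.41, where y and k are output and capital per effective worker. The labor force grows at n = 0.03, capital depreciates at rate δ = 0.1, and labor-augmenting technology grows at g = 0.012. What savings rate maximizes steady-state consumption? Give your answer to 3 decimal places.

Break-even investment rate: n + g + δ = 0.03 + 0.012 + 0.1 = 0.142.
At the golden rule MPK = n+g+δ, and in any Cobb-Douglas steady state s = (n+g+δ)·k/y = MPK·k/y = capital's share 0.41.

s_gold = 0.410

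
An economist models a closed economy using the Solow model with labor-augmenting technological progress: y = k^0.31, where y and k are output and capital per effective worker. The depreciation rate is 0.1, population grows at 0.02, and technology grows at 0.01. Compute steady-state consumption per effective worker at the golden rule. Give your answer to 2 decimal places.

Break-even investment rate: n + g + δ = 0.02 + 0.01 + 0.1 = 0.13.
Setting f'(k) = n+g+δ gives 0.31·k^(0.31−1) = 0.13, hence k_gold = (0.31/0.13)^(1/0.69) ≈ 3.5236.
y_gold = 3.5236^0.31 ≈ 1.4776.
c_gold = y_gold − (n+g+δ)·k_gold = 1.4776 − 0.13·3.5236 ≈ 1.0196.

c_gold ≈ 1.02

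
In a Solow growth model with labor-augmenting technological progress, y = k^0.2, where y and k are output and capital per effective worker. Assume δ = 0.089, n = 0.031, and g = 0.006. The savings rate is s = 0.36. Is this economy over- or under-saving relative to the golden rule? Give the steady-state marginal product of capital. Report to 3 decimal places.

over-saving; MPK ≈ 0.070

n + g + δ = 0.031 + 0.006 + 0.089 = 0.126.
Steady-state k*: s·k^0.2 = 0.126·k gives k* = (0.36/0.126)^(1/0.8) ≈ 3.7146.
MPK = 0.2·3.7146^(-0.8) ≈ 0.0700.
MPK < n+g+δ = 0.126, so the economy is dynamically inefficient (over-saving).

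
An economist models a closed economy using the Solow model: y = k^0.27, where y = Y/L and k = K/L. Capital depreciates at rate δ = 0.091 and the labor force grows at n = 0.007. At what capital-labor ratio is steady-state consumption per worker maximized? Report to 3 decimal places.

The effective depreciation rate is n + δ = 0.007 + 0.091 = 0.098.
Setting f'(k) = n+δ gives 0.27·k^(0.27−1) = 0.098, hence k_gold = (0.27/0.098)^(1/0.73) ≈ 4.0080.

k_gold ≈ 4.008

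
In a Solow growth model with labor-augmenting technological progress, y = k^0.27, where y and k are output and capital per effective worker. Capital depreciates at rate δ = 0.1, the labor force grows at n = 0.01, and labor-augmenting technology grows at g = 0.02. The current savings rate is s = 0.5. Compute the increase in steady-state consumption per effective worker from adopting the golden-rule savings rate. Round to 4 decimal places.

Δc ≈ 0.1337

The effective depreciation rate is n + g + δ = 0.01 + 0.02 + 0.1 = 0.13.
Current steady state (s = 0.5): k* = (0.5/0.13)^(1/0.73) ≈ 6.3300, y* = 6.3300^0.27 ≈ 1.6458, c* = (1−0.5)·1.6458 ≈ 0.8229.
Setting f'(k) = n+g+δ gives 0.27·k^(0.27−1) = 0.13, hence k_gold = (0.27/0.13)^(1/0.73) ≈ 2.7216.
y_gold = 2.7216^0.27 ≈ 1.3104, c_gold = y_gold − 0.13·k_gold ≈ 0.9566.
Gain: Δc = 0.9566 − 0.8229 ≈ 0.1337.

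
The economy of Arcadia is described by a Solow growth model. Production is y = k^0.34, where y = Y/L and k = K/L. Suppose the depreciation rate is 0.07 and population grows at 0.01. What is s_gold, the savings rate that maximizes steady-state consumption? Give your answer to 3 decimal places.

n + δ = 0.01 + 0.07 = 0.08.
At the golden rule MPK = n+δ, and in any Cobb-Douglas steady state s = (n+δ)·k/y = MPK·k/y = capital's share 0.34.

s_gold = 0.340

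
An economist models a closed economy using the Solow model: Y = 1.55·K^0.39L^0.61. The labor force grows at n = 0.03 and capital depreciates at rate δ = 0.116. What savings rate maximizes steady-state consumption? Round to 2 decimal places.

The effective depreciation rate is n + δ = 0.03 + 0.116 = 0.146.
At the golden rule MPK = n+δ, and in any Cobb-Douglas steady state s = (n+δ)·k/y = MPK·k/y = capital's share 0.39.

s_gold = 0.39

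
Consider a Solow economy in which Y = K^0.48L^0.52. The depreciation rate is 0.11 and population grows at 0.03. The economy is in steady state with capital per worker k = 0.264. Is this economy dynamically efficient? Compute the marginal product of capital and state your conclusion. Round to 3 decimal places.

dynamically efficient; MPK ≈ 0.959

Break-even investment rate: n + δ = 0.03 + 0.11 = 0.14.
MPK = 0.48·k^(0.48−1) = 0.48·0.264^(-0.52) ≈ 0.9594.
MPK > 0.14, so the economy is dynamically efficient (under-saving).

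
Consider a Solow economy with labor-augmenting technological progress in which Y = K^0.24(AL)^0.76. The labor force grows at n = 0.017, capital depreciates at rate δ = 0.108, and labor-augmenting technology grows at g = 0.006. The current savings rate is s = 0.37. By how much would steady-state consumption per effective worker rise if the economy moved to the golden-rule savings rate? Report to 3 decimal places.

Capital per effective worker breaks even when investment replaces (n + g + δ)·k; here n + g + δ = 0.131.
Current steady state (s = 0.37): k* = (0.37/0.131)^(1/0.76) ≈ 3.9204, y* = 3.9204^0.24 ≈ 1.3880, c* = (1−0.37)·1.3880 ≈ 0.8745.
Maximizing c = f(k) − (n+g+δ)·k gives f'(k) = n+g+δ, i.e. 0.24·k^(0.24−1) = 0.131, so k_gold = (0.24/0.131)^(1/0.76) ≈ 2.2181.
y_gold = 2.2181^0.24 ≈ 1.2107, c_gold = y_gold − 0.131·k_gold ≈ 0.9201.
Gain: Δc = 0.9201 − 0.8745 ≈ 0.0457.

Δc ≈ 0.046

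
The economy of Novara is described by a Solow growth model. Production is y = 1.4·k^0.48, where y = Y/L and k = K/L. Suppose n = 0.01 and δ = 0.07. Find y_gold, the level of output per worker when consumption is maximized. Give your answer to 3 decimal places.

y_gold ≈ 9.984

n + δ = 0.01 + 0.07 = 0.08.
Setting f'(k) = n+δ gives 0.48·1.4·k^(0.48−1) = 0.08, hence k_gold = (0.48·1.4/0.08)^(1/0.52) ≈ 59.9046.
Output: y_gold = 1.4·k_gold^0.48 = 1.4·59.9046^0.48 ≈ 9.9841.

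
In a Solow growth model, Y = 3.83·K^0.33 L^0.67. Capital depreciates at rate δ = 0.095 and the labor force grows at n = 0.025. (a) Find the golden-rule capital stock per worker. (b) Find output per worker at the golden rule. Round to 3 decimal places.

(a) k_gold ≈ 33.587; (b) y_gold ≈ 12.213

n + δ = 0.025 + 0.095 = 0.12.
Golden rule sets MPK = n+δ: 0.33·3.83·k^(0.33−1) = 0.12, so k_gold = (0.33·3.83/0.12)^(1/0.67) ≈ 33.5866.
y_gold = 3.83·33.5866^0.33 ≈ 12.2133.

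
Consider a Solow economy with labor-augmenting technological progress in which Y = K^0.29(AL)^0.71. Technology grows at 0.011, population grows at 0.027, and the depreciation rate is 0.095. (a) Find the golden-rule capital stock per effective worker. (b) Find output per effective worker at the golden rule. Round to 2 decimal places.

(a) k_gold ≈ 3.00; (b) y_gold ≈ 1.37

Break-even investment rate: n + g + δ = 0.027 + 0.011 + 0.095 = 0.133.
Golden rule sets MPK = n+g+δ: 0.29·k^(0.29−1) = 0.133, so k_gold = (0.29/0.133)^(1/0.71) ≈ 2.9980.
y_gold = 2.9980^0.29 ≈ 1.3749.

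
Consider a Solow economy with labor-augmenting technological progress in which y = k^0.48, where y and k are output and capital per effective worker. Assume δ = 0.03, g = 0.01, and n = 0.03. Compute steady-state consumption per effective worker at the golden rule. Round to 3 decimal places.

n + g + δ = 0.03 + 0.01 + 0.03 = 0.07.
At the golden rule the marginal product of capital equals n+g+δ: 0.48·k^(0.48−1) = 0.07. Solving, k_gold = (0.48/0.07)^(1/0.52) ≈ 40.5478.
y_gold = 40.5478^0.48 ≈ 5.9132.
c_gold = y_gold − (n+g+δ)·k_gold = 5.9132 − 0.07·40.5478 ≈ 3.0749.

c_gold ≈ 3.075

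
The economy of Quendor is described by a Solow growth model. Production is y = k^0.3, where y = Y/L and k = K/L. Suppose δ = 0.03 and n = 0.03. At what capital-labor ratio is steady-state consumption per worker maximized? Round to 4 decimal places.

n + δ = 0.03 + 0.03 = 0.06.
Golden rule sets MPK = n+δ: 0.3·k^(0.3−1) = 0.06, so k_gold = (0.3/0.06)^(1/0.7) ≈ 9.9662.

k_gold ≈ 9.9662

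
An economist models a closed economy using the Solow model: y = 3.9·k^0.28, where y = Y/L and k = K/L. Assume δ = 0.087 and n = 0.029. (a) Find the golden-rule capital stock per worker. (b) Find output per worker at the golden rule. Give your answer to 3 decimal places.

(a) k_gold ≈ 22.514; (b) y_gold ≈ 9.327

n + δ = 0.029 + 0.087 = 0.116.
At the golden rule the marginal product of capital equals n+δ: 0.28·3.9·k^(0.28−1) = 0.116. Solving, k_gold = (0.28·3.9/0.116)^(1/0.72) ≈ 22.5139.
y_gold = 3.9·22.5139^0.28 ≈ 9.3272.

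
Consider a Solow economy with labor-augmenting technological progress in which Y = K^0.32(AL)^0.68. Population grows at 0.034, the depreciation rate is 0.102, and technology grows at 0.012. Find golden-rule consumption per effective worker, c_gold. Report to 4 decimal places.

n + g + δ = 0.034 + 0.012 + 0.102 = 0.148.
Maximizing c = f(k) − (n+g+δ)·k gives f'(k) = n+g+δ, i.e. 0.32·k^(0.32−1) = 0.148, so k_gold = (0.32/0.148)^(1/0.68) ≈ 3.1080.
y_gold = 3.1080^0.32 ≈ 1.4375.
c_gold = y_gold − (n+g+δ)·k_gold = 1.4375 − 0.148·3.1080 ≈ 0.9775.

c_gold ≈ 0.9775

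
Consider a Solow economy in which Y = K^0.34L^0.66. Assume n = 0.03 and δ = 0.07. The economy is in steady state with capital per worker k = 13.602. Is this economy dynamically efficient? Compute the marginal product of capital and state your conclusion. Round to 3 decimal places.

The effective depreciation rate is n + δ = 0.03 + 0.07 = 0.1.
MPK = 0.34·k^(0.34−1) = 0.34·13.602^(-0.66) ≈ 0.0607.
MPK < 0.1, so the economy is dynamically inefficient (over-saving).

dynamically inefficient; MPK ≈ 0.061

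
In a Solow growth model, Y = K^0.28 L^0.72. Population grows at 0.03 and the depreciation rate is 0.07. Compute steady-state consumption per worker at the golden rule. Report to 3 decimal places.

c_gold ≈ 1.075

Capital per worker breaks even when investment replaces (n + δ)·k; here n + δ = 0.1.
Golden rule sets MPK = n+δ: 0.28·k^(0.28−1) = 0.1, so k_gold = (0.28/0.1)^(1/0.72) ≈ 4.1788.
y_gold = 4.1788^0.28 ≈ 1.4924.
c_gold = y_gold − (n+δ)·k_gold = 1.4924 − 0.1·4.1788 ≈ 1.0746.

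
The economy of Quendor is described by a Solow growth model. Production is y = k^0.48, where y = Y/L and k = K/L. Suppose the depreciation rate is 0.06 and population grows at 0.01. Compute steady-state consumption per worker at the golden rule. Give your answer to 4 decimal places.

c_gold ≈ 3.0749

Break-even investment rate: n + δ = 0.01 + 0.06 = 0.07.
Golden rule sets MPK = n+δ: 0.48·k^(0.48−1) = 0.07, so k_gold = (0.48/0.07)^(1/0.52) ≈ 40.5478.
y_gold = 40.5478^0.48 ≈ 5.9132.
c_gold = y_gold − (n+δ)·k_gold = 5.9132 − 0.07·40.5478 ≈ 3.0749.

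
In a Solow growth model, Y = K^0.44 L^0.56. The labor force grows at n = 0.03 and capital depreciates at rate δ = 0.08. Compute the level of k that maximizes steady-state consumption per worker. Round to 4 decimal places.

k_gold ≈ 11.8880

Break-even investment rate: n + δ = 0.03 + 0.08 = 0.11.
Golden rule sets MPK = n+δ: 0.44·k^(0.44−1) = 0.11, so k_gold = (0.44/0.11)^(1/0.56) ≈ 11.8880.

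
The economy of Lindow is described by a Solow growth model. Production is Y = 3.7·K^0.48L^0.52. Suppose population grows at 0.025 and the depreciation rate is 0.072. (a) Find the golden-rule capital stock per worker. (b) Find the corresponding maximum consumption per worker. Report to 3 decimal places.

The effective depreciation rate is n + δ = 0.025 + 0.072 = 0.097.
Maximizing c = f(k) − (n+δ)·k gives f'(k) = n+δ, i.e. 0.48·3.7·k^(0.48−1) = 0.097, so k_gold = (0.48·3.7/0.097)^(1/0.52) ≈ 268.0488.
y_gold = 3.7·268.0488^0.48 ≈ 54.1682; c_gold = y_gold − 0.097·k_gold ≈ 28.1675.

(a) k_gold ≈ 268.049; (b) c_gold ≈ 28.167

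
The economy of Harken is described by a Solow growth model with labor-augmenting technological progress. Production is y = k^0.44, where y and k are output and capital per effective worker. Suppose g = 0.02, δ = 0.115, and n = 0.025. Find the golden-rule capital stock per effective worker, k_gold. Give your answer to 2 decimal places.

k_gold ≈ 6.09

The effective depreciation rate is n + g + δ = 0.025 + 0.02 + 0.115 = 0.16.
Setting f'(k) = n+g+δ gives 0.44·k^(0.44−1) = 0.16, hence k_gold = (0.44/0.16)^(1/0.56) ≈ 6.0887.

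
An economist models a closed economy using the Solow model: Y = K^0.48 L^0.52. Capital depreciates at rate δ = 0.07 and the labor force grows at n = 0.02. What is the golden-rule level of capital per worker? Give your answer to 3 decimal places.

k_gold ≈ 25.008

Break-even investment rate: n + δ = 0.02 + 0.07 = 0.09.
At the golden rule the marginal product of capital equals n+δ: 0.48·k^(0.48−1) = 0.09. Solving, k_gold = (0.48/0.09)^(1/0.52) ≈ 25.0077.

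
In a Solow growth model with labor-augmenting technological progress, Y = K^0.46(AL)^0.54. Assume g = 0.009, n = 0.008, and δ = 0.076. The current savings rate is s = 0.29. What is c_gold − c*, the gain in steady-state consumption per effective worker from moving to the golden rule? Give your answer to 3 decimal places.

Break-even investment rate: n + g + δ = 0.008 + 0.009 + 0.076 = 0.093.
Current steady state (s = 0.29): k* = (0.29/0.093)^(1/0.54) ≈ 8.2159, y* = 8.2159^0.46 ≈ 2.6348, c* = (1−0.29)·2.6348 ≈ 1.8707.
Maximizing c = f(k) − (n+g+δ)·k gives f'(k) = n+g+δ, i.e. 0.46·k^(0.46−1) = 0.093, so k_gold = (0.46/0.093)^(1/0.54) ≈ 19.3061.
y_gold = 19.3061^0.46 ≈ 3.9032, c_gold = y_gold − 0.093·k_gold ≈ 2.1077.
Gain: Δc = 2.1077 − 1.8707 ≈ 0.2370.

Δc ≈ 0.237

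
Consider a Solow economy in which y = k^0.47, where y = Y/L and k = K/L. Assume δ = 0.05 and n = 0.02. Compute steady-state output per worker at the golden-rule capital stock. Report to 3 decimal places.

Capital per worker breaks even when investment replaces (n + δ)·k; here n + δ = 0.07.
At the golden rule the marginal product of capital equals n+δ: 0.47·k^(0.47−1) = 0.07. Solving, k_gold = (0.47/0.07)^(1/0.53) ≈ 36.3393.
Output: y_gold = k_gold^0.47 = 36.3393^0.47 ≈ 5.4122.

y_gold ≈ 5.412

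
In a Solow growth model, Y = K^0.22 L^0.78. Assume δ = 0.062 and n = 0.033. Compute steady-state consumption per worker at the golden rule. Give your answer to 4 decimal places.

c_gold ≈ 0.9885

The effective depreciation rate is n + δ = 0.033 + 0.062 = 0.095.
Setting f'(k) = n+δ gives 0.22·k^(0.22−1) = 0.095, hence k_gold = (0.22/0.095)^(1/0.78) ≈ 2.9347.
y_gold = 2.9347^0.22 ≈ 1.2673.
c_gold = y_gold − (n+δ)·k_gold = 1.2673 − 0.095·2.9347 ≈ 0.9885.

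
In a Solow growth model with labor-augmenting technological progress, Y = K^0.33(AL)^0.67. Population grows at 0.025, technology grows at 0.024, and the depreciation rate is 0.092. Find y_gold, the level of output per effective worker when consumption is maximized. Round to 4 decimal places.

y_gold ≈ 1.5202

Break-even investment rate: n + g + δ = 0.025 + 0.024 + 0.092 = 0.141.
At the golden rule the marginal product of capital equals n+g+δ: 0.33·k^(0.33−1) = 0.141. Solving, k_gold = (0.33/0.141)^(1/0.67) ≈ 3.5578.
Output: y_gold = k_gold^0.33 = 3.5578^0.33 ≈ 1.5202.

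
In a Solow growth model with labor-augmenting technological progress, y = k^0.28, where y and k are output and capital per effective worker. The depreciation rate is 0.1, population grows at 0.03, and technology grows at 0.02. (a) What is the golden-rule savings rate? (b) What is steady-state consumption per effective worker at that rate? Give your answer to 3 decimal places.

(a) s_gold = 0.280; (b) c_gold ≈ 0.918

The effective depreciation rate is n + g + δ = 0.03 + 0.02 + 0.1 = 0.15.
For Cobb-Douglas, s_gold equals capital's share: s_gold = 0.28.
Setting f'(k) = n+g+δ gives 0.28·k^(0.28−1) = 0.15, hence k_gold = (0.28/0.15)^(1/0.72) ≈ 2.3795.
y_gold = 2.3795^0.28 ≈ 1.2747; c_gold = (1−0.28)·y_gold ≈ 0.9178.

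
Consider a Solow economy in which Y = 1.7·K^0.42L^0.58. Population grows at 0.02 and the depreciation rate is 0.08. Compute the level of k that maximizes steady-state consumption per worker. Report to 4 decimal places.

Capital per worker breaks even when investment replaces (n + δ)·k; here n + δ = 0.1.
Maximizing c = f(k) − (n+δ)·k gives f'(k) = n+δ, i.e. 0.42·1.7·k^(0.42−1) = 0.1, so k_gold = (0.42·1.7/0.1)^(1/0.58) ≈ 29.6410.

k_gold ≈ 29.6410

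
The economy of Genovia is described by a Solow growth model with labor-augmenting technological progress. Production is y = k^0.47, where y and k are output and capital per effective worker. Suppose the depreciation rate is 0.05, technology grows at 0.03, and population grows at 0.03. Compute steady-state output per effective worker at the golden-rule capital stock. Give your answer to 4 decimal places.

Capital per effective worker breaks even when investment replaces (n + g + δ)·k; here n + g + δ = 0.11.
Setting f'(k) = n+g+δ gives 0.47·k^(0.47−1) = 0.11, hence k_gold = (0.47/0.11)^(1/0.53) ≈ 15.4885.
Output: y_gold = k_gold^0.47 = 15.4885^0.47 ≈ 3.6250.

y_gold ≈ 3.6250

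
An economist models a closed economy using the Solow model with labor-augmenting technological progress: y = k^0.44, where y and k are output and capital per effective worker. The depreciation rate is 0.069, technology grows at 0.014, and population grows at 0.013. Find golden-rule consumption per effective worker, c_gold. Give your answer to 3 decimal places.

Break-even investment rate: n + g + δ = 0.013 + 0.014 + 0.069 = 0.096.
Setting f'(k) = n+g+δ gives 0.44·k^(0.44−1) = 0.096, hence k_gold = (0.44/0.096)^(1/0.56) ≈ 15.1594.
y_gold = 15.1594^0.44 ≈ 3.3075.
c_gold = y_gold − (n+g+δ)·k_gold = 3.3075 − 0.096·15.1594 ≈ 1.8522.

c_gold ≈ 1.852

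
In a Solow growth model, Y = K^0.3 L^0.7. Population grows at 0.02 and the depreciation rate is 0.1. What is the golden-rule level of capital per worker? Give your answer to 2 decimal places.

Capital per worker breaks even when investment replaces (n + δ)·k; here n + δ = 0.12.
Maximizing c = f(k) − (n+δ)·k gives f'(k) = n+δ, i.e. 0.3·k^(0.3−1) = 0.12, so k_gold = (0.3/0.12)^(1/0.7) ≈ 3.7024.

k_gold ≈ 3.70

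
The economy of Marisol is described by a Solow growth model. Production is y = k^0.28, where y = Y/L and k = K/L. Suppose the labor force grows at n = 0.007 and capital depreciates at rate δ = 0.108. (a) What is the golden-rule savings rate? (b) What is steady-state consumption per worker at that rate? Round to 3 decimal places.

(a) s_gold = 0.280; (b) c_gold ≈ 1.018

n + δ = 0.007 + 0.108 = 0.115.
For Cobb-Douglas, s_gold equals capital's share: s_gold = 0.28.
Golden rule sets MPK = n+δ: 0.28·k^(0.28−1) = 0.115, so k_gold = (0.28/0.115)^(1/0.72) ≈ 3.4415.
y_gold = 3.4415^0.28 ≈ 1.4135; c_gold = (1−0.28)·y_gold ≈ 1.0177.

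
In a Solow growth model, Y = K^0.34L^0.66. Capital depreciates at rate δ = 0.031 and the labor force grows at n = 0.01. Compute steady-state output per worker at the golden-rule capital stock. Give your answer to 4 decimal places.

The effective depreciation rate is n + δ = 0.01 + 0.031 = 0.041.
Golden rule sets MPK = n+δ: 0.34·k^(0.34−1) = 0.041, so k_gold = (0.34/0.041)^(1/0.66) ≈ 24.6582.
Output: y_gold = k_gold^0.34 = 24.6582^0.34 ≈ 2.9735.

y_gold ≈ 2.9735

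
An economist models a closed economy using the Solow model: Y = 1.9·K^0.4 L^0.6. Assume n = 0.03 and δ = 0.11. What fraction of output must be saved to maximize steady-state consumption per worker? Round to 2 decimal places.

s_gold = 0.40

Break-even investment rate: n + δ = 0.03 + 0.11 = 0.14.
At the golden rule MPK = n+δ, and in any Cobb-Douglas steady state s = (n+δ)·k/y = MPK·k/y = capital's share 0.4.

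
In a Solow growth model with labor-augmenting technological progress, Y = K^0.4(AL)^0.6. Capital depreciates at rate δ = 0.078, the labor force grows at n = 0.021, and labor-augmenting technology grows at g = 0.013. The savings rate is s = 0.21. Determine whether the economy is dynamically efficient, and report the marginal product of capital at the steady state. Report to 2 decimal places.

dynamically efficient; MPK ≈ 0.21

n + g + δ = 0.021 + 0.013 + 0.078 = 0.112.
Steady-state k*: s·k^0.4 = 0.112·k gives k* = (0.21/0.112)^(1/0.6) ≈ 2.8510.
MPK = 0.4·2.8510^(-0.6) ≈ 0.2133.
MPK > n+g+δ = 0.112, so the economy is dynamically efficient (under-saving).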